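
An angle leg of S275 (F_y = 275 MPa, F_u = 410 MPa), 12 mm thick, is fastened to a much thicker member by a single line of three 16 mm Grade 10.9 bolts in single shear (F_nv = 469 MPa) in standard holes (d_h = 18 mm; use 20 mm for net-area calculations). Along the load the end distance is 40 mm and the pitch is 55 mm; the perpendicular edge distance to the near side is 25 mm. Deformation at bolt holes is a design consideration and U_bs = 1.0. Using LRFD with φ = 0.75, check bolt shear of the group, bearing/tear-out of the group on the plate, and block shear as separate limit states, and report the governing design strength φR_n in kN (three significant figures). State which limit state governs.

212 kN (bolt shear governs)

Bolt shear: A_b = π·16²/4 = 201.1 mm²; R_n = 469 × 201.1 × 3 × 1 / 1000 = 282.9 kN → 0.75 × 282.9 = 212 kN.
Bearing: edge l_c = 31, r_n = 183 kN; interior l_c = 37, r_n = 188.9 kN; R_n = 183 + 2·188.9 = 560.9 kN → 421 kN.
Block shear: A_gv = 1800, A_nv = 1200, A_nt = 180 mm²; R_n = min(0.6F_uA_nv, 0.6F_yA_gv) + U_bs·F_u·A_nt = 369 kN → 277 kN.
Bolt shear governs: 212 kN.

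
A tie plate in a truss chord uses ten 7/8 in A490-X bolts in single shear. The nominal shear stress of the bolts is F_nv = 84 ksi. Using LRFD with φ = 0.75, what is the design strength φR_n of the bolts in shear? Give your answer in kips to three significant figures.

A_b = π × 0.875² / 4 = 0.6013 in².
R_n = F_nv · A_b · n · n_s = 84 × 0.6013 × 10 × 1 = 505.1 kips.
Design strength φR_n = 0.75 × 505.1 = 379 kips.

379 kips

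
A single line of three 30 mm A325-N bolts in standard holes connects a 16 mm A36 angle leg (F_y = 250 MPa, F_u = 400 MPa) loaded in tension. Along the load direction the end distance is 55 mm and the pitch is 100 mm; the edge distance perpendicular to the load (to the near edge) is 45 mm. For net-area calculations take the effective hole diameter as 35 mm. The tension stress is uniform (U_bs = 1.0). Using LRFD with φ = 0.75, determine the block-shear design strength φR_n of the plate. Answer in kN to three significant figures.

591 kN

Shear plane L_v = 55 + 2·100 = 255 mm; A_gv = 255 × 16 = 4080 mm².
A_nv = (255 − 2.5·35) × 16 = 2680 mm².
A_nt = (45 − 0.5·35) × 16 = 440 mm².
0.6 F_u A_nv = 643.2 kN; 0.6 F_y A_gv = 612 kN → shear yielding governs the shear term.
R_n = 612 + 1.0 × 400 × 440 / 1000 = 788 kN.
Design strength φR_n = 0.75 × 788 = 591 kN.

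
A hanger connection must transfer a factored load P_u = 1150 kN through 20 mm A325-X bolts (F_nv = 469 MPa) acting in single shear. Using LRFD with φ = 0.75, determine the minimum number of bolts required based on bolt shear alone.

A_b = π·20²/4 = 314.2 mm².
Per-bolt design strength φR_n = 0.75 × 469 × 314.2 × 1 / 1000 = 110.5 kN.
n ≥ 1150 / 110.5 = 10.41 → use 11 bolts.

11 bolts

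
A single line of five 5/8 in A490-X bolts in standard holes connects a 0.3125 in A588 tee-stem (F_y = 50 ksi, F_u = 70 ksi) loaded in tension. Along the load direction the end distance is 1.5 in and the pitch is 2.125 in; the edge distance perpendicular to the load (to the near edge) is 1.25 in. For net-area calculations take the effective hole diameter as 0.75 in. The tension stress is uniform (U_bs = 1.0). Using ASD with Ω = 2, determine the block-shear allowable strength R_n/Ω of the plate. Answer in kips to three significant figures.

Shear plane L_v = 1.5 + 4·2.125 = 10 in; A_gv = 10 × 0.3125 = 3.125 in².
A_nv = (10 − 4.5·0.75) × 0.3125 = 2.07 in².
A_nt = (1.25 − 0.5·0.75) × 0.3125 = 0.2734 in².
0.6 F_u A_nv = 86.95 kips; 0.6 F_y A_gv = 93.75 kips → shear rupture governs the shear term.
R_n = 86.95 + 1.0 × 70 × 0.2734 = 106.1 kips.
Allowable strength R_n/Ω = 106.1 / 2 = 53 kips.

53 kips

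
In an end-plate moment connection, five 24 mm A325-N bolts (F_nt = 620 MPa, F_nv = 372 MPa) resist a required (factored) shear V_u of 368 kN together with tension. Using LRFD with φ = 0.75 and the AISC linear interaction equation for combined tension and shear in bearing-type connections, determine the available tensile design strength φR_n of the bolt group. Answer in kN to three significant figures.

754 kN

A_b = π·24²/4 = 452.4 mm²; f_rv = 368 × 1000 / (5 × 452.4) = 162.7 MPa.
F'_nt = 1.3 F_nt − (F_nt / φF_nv) f_rv = 1.3·620 − (620/(0.75·372))·162.7 = 444.5 MPa, capped at F_nt → F'_nt = 444.5 MPa.
R_n = F'_nt · A_b · n = 444.5 × 452.4 × 5 / 1000 = 1005 kN.
Design strength φR_n = 0.75 × 1005 = 754 kN.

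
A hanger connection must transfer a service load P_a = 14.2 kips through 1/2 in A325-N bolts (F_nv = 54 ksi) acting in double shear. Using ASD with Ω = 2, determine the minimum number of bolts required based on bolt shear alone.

A_b = π·0.5²/4 = 0.1963 in².
Per-bolt allowable strength R_n/Ω = 54 × 0.1963 × 2 / 2 = 10.6 kips.
n ≥ 14.2 / 10.6 = 1.339 → use 2 bolts.

2 bolts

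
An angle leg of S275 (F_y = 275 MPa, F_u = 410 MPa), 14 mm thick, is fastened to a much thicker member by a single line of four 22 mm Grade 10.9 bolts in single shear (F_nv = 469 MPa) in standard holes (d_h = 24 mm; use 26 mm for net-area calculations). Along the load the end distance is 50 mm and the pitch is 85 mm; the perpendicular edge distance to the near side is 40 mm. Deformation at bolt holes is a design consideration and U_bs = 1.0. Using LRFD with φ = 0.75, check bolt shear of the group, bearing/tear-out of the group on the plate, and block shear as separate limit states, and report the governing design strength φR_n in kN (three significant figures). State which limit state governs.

535 kN (bolt shear governs)

Bolt shear: A_b = π·22²/4 = 380.1 mm²; R_n = 469 × 380.1 × 4 × 1 / 1000 = 713.1 kN → 0.75 × 713.1 = 535 kN.
Bearing: edge l_c = 38, r_n = 261.7 kN; interior l_c = 61, r_n = 303.1 kN; R_n = 261.7 + 3·303.1 = 1171 kN → 878 kN.
Block shear: A_gv = 4270, A_nv = 2996, A_nt = 378 mm²; R_n = min(0.6F_uA_nv, 0.6F_yA_gv) + U_bs·F_u·A_nt = 859.5 kN → 645 kN.
Bolt shear governs: 535 kN.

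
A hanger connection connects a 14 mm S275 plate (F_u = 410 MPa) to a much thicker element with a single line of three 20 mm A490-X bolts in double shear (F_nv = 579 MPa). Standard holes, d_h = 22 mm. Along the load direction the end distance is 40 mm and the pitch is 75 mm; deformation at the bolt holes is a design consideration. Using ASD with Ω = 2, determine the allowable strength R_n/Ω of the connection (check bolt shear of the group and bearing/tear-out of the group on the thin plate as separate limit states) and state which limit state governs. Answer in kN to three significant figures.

375 kN (bearing governs)

Bolt shear: A_b = π·20²/4 = 314.2 mm²; R_n = 579 × 314.2 × 3 × 2 / 1000 = 1091 kN → 1091 / 2 = 546 kN.
Bearing (1.2 l_c t F_u ≤ 2.4 d t F_u): upper limit = 2.4·20·14·410 / 1000 = 275.5 kN.
  Edge l_c = 40 − 22/2 = 29 → r_n = 199.8 kN; interior l_c = 75 − 22 = 53 → r_n = 275.5 kN.
  R_n,bearing = 1·199.8 + 2·275.5 = 750.8 kN → 750.8 / 2 = 375 kN.
Bearing governs: 375 kN.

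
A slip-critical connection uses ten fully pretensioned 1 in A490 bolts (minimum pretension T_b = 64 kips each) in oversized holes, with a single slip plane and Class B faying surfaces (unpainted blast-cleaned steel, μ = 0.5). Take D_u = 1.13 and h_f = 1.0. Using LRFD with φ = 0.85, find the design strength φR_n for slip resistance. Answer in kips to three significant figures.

R_n = μ · D_u · h_f · T_b · n_s · n_b = 0.5 × 1.13 × 1.0 × 64 × 1 × 10 = 361.6 kips.
Design strength φR_n = 0.85 × 361.6 = 307 kips.

307 kips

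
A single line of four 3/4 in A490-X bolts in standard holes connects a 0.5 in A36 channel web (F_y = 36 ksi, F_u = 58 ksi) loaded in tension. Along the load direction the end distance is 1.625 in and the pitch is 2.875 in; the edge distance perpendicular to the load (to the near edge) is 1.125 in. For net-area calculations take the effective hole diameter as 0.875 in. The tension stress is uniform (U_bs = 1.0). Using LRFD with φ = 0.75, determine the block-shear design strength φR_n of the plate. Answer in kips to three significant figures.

Shear plane L_v = 1.625 + 3·2.875 = 10.25 in; A_gv = 10.25 × 0.5 = 5.125 in².
A_nv = (10.25 − 3.5·0.875) × 0.5 = 3.594 in².
A_nt = (1.125 − 0.5·0.875) × 0.5 = 0.3438 in².
0.6 F_u A_nv = 125.1 kips; 0.6 F_y A_gv = 110.7 kips → shear yielding governs the shear term.
R_n = 110.7 + 1.0 × 58 × 0.3438 = 130.6 kips.
Design strength φR_n = 0.75 × 130.6 = 98 kips.

98 kips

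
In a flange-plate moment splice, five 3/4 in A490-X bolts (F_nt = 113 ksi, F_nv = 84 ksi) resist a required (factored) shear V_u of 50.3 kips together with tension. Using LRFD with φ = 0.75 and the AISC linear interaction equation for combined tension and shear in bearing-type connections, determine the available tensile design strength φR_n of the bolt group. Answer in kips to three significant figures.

176 kips

A_b = π·0.75²/4 = 0.4418 in²; f_rv = 50.3 / (5 × 0.4418) = 22.77 ksi.
F'_nt = 1.3 F_nt − (F_nt / φF_nv) f_rv = 1.3·113 − (113/(0.75·84))·22.77 = 106.1 ksi, capped at F_nt → F'_nt = 106.1 ksi.
R_n = F'_nt · A_b · n = 106.1 × 0.4418 × 5 = 234.3 kips.
Design strength φR_n = 0.75 × 234.3 = 176 kips.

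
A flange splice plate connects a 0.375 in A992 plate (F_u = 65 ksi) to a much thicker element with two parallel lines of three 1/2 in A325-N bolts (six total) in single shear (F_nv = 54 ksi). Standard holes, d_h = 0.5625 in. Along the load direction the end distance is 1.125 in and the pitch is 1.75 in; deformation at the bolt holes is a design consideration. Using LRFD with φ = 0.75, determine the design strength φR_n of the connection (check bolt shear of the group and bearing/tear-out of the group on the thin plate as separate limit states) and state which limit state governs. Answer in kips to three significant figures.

Bolt shear: A_b = π·0.5²/4 = 0.1963 in²; R_n = 54 × 0.1963 × 6 × 1 = 63.62 kips → 0.75 × 63.62 = 47.7 kips.
Bearing (1.2 l_c t F_u ≤ 2.4 d t F_u): upper limit = 2.4·0.5·0.375·65 = 29.25 kips.
  Edge l_c = 1.125 − 0.5625/2 = 0.8438 → r_n = 24.68 kips; interior l_c = 1.75 − 0.5625 = 1.188 → r_n = 29.25 kips.
  R_n,bearing = 2·24.68 + 4·29.25 = 166.4 kips → 0.75 × 166.4 = 125 kips.
Bolt shear governs: 47.7 kips.

47.7 kips (bolt shear governs)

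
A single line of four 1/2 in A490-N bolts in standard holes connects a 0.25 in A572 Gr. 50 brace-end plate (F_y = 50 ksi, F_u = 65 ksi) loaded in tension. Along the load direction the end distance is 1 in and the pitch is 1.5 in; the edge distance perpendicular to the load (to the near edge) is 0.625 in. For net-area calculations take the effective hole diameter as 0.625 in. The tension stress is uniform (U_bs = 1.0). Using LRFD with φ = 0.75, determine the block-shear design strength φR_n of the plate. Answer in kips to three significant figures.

28 kips

Shear plane L_v = 1 + 3·1.5 = 5.5 in; A_gv = 5.5 × 0.25 = 1.375 in².
A_nv = (5.5 − 3.5·0.625) × 0.25 = 0.8281 in².
A_nt = (0.625 − 0.5·0.625) × 0.25 = 0.07812 in².
0.6 F_u A_nv = 32.3 kips; 0.6 F_y A_gv = 41.25 kips → shear rupture governs the shear term.
R_n = 32.3 + 1.0 × 65 × 0.07812 = 37.38 kips.
Design strength φR_n = 0.75 × 37.38 = 28 kips.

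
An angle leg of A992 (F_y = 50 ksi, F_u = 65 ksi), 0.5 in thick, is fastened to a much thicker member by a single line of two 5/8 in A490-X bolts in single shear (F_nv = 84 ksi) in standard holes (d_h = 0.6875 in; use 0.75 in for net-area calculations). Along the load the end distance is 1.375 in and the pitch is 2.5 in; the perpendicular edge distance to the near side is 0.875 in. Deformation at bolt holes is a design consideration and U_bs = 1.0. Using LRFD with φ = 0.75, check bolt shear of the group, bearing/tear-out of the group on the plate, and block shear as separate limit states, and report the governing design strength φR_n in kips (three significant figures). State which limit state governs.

Bolt shear: A_b = π·0.625²/4 = 0.3068 in²; R_n = 84 × 0.3068 × 2 × 1 = 51.54 kips → 0.75 × 51.54 = 38.7 kips.
Bearing: edge l_c = 1.031, r_n = 40.22 kips; interior l_c = 1.812, r_n = 48.75 kips; R_n = 40.22 + 1·48.75 = 88.97 kips → 66.7 kips.
Block shear: A_gv = 1.938, A_nv = 1.375, A_nt = 0.25 in²; R_n = min(0.6F_uA_nv, 0.6F_yA_gv) + U_bs·F_u·A_nt = 69.88 kips → 52.4 kips.
Bolt shear governs: 38.7 kips.

38.7 kips (bolt shear governs)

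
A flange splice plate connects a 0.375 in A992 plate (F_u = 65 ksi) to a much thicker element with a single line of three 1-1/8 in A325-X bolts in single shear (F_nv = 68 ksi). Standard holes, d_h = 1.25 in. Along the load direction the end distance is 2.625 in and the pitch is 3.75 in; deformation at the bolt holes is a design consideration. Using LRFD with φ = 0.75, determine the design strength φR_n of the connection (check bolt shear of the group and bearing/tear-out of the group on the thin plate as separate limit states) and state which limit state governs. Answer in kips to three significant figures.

Bolt shear: A_b = π·1.125²/4 = 0.994 in²; R_n = 68 × 0.994 × 3 × 1 = 202.8 kips → 0.75 × 202.8 = 152 kips.
Bearing (1.2 l_c t F_u ≤ 2.4 d t F_u): upper limit = 2.4·1.125·0.375·65 = 65.81 kips.
  Edge l_c = 2.625 − 1.25/2 = 2 → r_n = 58.5 kips; interior l_c = 3.75 − 1.25 = 2.5 → r_n = 65.81 kips.
  R_n,bearing = 1·58.5 + 2·65.81 = 190.1 kips → 0.75 × 190.1 = 143 kips.
Bearing governs: 143 kips.

143 kips (bearing governs)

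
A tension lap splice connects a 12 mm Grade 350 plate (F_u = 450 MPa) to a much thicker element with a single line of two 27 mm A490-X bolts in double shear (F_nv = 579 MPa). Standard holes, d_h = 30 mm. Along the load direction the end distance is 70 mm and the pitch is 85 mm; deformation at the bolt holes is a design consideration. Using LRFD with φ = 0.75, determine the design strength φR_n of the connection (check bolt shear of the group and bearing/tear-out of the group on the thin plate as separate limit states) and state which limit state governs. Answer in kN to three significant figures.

Bolt shear: A_b = π·27²/4 = 572.6 mm²; R_n = 579 × 572.6 × 2 × 2 / 1000 = 1326 kN → 0.75 × 1326 = 995 kN.
Bearing (1.2 l_c t F_u ≤ 2.4 d t F_u): upper limit = 2.4·27·12·450 / 1000 = 349.9 kN.
  Edge l_c = 70 − 30/2 = 55 → r_n = 349.9 kN; interior l_c = 85 − 30 = 55 → r_n = 349.9 kN.
  R_n,bearing = 1·349.9 + 1·349.9 = 699.8 kN → 0.75 × 699.8 = 525 kN.
Bearing governs: 525 kN.

525 kN (bearing governs)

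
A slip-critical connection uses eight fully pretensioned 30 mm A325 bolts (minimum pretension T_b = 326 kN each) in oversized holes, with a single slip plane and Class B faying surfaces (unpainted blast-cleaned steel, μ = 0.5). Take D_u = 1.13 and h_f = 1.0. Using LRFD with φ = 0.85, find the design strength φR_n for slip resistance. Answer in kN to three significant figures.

R_n = μ · D_u · h_f · T_b · n_s · n_b = 0.5 × 1.13 × 1.0 × 326 × 1 × 8 = 1474 kN.
Design strength φR_n = 0.85 × 1474 = 1250 kN.

1250 kN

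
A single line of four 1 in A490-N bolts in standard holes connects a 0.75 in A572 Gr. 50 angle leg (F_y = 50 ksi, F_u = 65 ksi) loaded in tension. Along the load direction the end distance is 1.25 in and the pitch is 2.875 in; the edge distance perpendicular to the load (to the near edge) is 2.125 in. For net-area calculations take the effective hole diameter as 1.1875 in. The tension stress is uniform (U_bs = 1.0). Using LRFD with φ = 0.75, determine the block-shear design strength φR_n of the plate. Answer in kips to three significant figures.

181 kips

Shear plane L_v = 1.25 + 3·2.875 = 9.875 in; A_gv = 9.875 × 0.75 = 7.406 in².
A_nv = (9.875 − 3.5·1.1875) × 0.75 = 4.289 in².
A_nt = (2.125 − 0.5·1.1875) × 0.75 = 1.148 in².
0.6 F_u A_nv = 167.3 kips; 0.6 F_y A_gv = 222.2 kips → shear rupture governs the shear term.
R_n = 167.3 + 1.0 × 65 × 1.148 = 241.9 kips.
Design strength φR_n = 0.75 × 241.9 = 181 kips.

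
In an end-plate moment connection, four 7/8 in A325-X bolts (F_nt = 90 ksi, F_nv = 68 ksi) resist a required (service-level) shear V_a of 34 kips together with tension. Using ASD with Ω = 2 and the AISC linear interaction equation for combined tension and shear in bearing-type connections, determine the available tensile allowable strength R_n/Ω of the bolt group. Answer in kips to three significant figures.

A_b = π·0.875²/4 = 0.6013 in²; f_rv = 34 / (4 × 0.6013) = 14.14 ksi.
F'_nt = 1.3 F_nt − (Ω F_nt / F_nv) f_rv = 1.3·90 − (2·90/68)·14.14 = 79.58 ksi, capped at F_nt → F'_nt = 79.58 ksi.
R_n = F'_nt · A_b · n = 79.58 × 0.6013 × 4 = 191.4 kips.
Allowable strength R_n/Ω = 191.4 / 2 = 95.7 kips.

95.7 kips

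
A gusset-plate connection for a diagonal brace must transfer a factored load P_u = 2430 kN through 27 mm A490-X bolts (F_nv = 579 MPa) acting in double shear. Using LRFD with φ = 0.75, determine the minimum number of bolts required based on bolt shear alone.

A_b = π·27²/4 = 572.6 mm².
Per-bolt design strength φR_n = 0.75 × 579 × 572.6 × 2 / 1000 = 497.3 kN.
n ≥ 2430 / 497.3 = 4.887 → use 5 bolts.

5 bolts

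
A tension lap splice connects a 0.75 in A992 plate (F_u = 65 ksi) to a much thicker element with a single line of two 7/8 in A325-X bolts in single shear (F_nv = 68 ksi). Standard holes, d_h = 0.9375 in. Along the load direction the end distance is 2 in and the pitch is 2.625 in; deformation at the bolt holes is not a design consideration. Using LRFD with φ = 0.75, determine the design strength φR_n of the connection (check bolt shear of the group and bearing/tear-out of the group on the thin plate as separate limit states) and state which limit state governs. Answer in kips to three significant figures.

Bolt shear: A_b = π·0.875²/4 = 0.6013 in²; R_n = 68 × 0.6013 × 2 × 1 = 81.78 kips → 0.75 × 81.78 = 61.3 kips.
Bearing (1.5 l_c t F_u ≤ 3.0 d t F_u): upper limit = 3.0·0.875·0.75·65 = 128 kips.
  Edge l_c = 2 − 0.9375/2 = 1.531 → r_n = 112 kips; interior l_c = 2.625 − 0.9375 = 1.688 → r_n = 123.4 kips.
  R_n,bearing = 1·112 + 1·123.4 = 235.4 kips → 0.75 × 235.4 = 177 kips.
Bolt shear governs: 61.3 kips.

61.3 kips (bolt shear governs)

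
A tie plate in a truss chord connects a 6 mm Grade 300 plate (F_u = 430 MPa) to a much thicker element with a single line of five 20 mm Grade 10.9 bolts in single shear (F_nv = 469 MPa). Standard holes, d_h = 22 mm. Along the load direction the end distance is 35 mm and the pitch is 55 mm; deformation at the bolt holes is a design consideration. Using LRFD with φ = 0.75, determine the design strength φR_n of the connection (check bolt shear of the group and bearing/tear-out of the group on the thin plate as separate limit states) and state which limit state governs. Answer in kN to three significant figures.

Bolt shear: A_b = π·20²/4 = 314.2 mm²; R_n = 469 × 314.2 × 5 × 1 / 1000 = 736.7 kN → 0.75 × 736.7 = 553 kN.
Bearing (1.2 l_c t F_u ≤ 2.4 d t F_u): upper limit = 2.4·20·6·430 / 1000 = 123.8 kN.
  Edge l_c = 35 − 22/2 = 24 → r_n = 74.3 kN; interior l_c = 55 − 22 = 33 → r_n = 102.2 kN.
  R_n,bearing = 1·74.3 + 4·102.2 = 483 kN → 0.75 × 483 = 362 kN.
Bearing governs: 362 kN.

362 kN (bearing governs)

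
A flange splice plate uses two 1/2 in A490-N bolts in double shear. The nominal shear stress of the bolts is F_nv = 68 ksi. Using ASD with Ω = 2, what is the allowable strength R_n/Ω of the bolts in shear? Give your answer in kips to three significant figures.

A_b = π × 0.5² / 4 = 0.1963 in².
R_n = F_nv · A_b · n · n_s = 68 × 0.1963 × 2 × 2 = 53.41 kips.
Allowable strength R_n/Ω = 53.41 / 2 = 26.7 kips.

26.7 kips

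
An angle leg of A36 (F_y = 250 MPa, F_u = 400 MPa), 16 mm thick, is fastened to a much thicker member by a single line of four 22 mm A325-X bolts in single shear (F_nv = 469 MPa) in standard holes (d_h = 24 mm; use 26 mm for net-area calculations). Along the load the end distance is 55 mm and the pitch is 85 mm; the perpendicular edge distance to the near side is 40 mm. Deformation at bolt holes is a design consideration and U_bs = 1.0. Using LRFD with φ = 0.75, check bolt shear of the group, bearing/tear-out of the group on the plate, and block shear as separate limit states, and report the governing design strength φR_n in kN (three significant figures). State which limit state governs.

Bolt shear: A_b = π·22²/4 = 380.1 mm²; R_n = 469 × 380.1 × 4 × 1 / 1000 = 713.1 kN → 0.75 × 713.1 = 535 kN.
Bearing: edge l_c = 43, r_n = 330.2 kN; interior l_c = 61, r_n = 337.9 kN; R_n = 330.2 + 3·337.9 = 1344 kN → 1010 kN.
Block shear: A_gv = 4960, A_nv = 3504, A_nt = 432 mm²; R_n = min(0.6F_uA_nv, 0.6F_yA_gv) + U_bs·F_u·A_nt = 916.8 kN → 688 kN.
Bolt shear governs: 535 kN.

535 kN (bolt shear governs)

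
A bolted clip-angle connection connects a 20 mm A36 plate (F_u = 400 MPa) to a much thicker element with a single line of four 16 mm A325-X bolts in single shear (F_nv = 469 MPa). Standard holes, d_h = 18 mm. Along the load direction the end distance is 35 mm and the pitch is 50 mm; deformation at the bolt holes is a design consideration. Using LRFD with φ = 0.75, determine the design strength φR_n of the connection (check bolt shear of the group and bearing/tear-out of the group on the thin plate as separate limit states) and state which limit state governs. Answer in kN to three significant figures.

283 kN (bolt shear governs)

Bolt shear: A_b = π·16²/4 = 201.1 mm²; R_n = 469 × 201.1 × 4 × 1 / 1000 = 377.2 kN → 0.75 × 377.2 = 283 kN.
Bearing (1.2 l_c t F_u ≤ 2.4 d t F_u): upper limit = 2.4·16·20·400 / 1000 = 307.2 kN.
  Edge l_c = 35 − 18/2 = 26 → r_n = 249.6 kN; interior l_c = 50 − 18 = 32 → r_n = 307.2 kN.
  R_n,bearing = 1·249.6 + 3·307.2 = 1171 kN → 0.75 × 1171 = 878 kN.
Bolt shear governs: 283 kN.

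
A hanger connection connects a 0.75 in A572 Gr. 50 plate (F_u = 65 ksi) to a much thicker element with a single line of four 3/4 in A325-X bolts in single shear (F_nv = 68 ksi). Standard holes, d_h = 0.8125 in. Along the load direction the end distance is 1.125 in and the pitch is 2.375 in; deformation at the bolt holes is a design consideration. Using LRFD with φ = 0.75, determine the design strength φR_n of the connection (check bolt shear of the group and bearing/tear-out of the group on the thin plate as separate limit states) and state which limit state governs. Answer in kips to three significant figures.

Bolt shear: A_b = π·0.75²/4 = 0.4418 in²; R_n = 68 × 0.4418 × 4 × 1 = 120.2 kips → 0.75 × 120.2 = 90.1 kips.
Bearing (1.2 l_c t F_u ≤ 2.4 d t F_u): upper limit = 2.4·0.75·0.75·65 = 87.75 kips.
  Edge l_c = 1.125 − 0.8125/2 = 0.7188 → r_n = 42.05 kips; interior l_c = 2.375 − 0.8125 = 1.562 → r_n = 87.75 kips.
  R_n,bearing = 1·42.05 + 3·87.75 = 305.3 kips → 0.75 × 305.3 = 229 kips.
Bolt shear governs: 90.1 kips.

90.1 kips (bolt shear governs)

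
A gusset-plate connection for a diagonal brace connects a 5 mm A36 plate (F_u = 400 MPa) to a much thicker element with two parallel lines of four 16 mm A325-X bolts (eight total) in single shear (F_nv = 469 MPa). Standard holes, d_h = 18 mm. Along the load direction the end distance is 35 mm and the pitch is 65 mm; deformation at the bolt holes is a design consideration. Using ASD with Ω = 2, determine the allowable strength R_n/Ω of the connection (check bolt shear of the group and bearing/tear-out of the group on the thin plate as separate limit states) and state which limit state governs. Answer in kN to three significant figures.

293 kN (bearing governs)

Bolt shear: A_b = π·16²/4 = 201.1 mm²; R_n = 469 × 201.1 × 8 × 1 / 1000 = 754.4 kN → 754.4 / 2 = 377 kN.
Bearing (1.2 l_c t F_u ≤ 2.4 d t F_u): upper limit = 2.4·16·5·400 / 1000 = 76.8 kN.
  Edge l_c = 35 − 18/2 = 26 → r_n = 62.4 kN; interior l_c = 65 − 18 = 47 → r_n = 76.8 kN.
  R_n,bearing = 2·62.4 + 6·76.8 = 585.6 kN → 585.6 / 2 = 293 kN.
Bearing governs: 293 kN.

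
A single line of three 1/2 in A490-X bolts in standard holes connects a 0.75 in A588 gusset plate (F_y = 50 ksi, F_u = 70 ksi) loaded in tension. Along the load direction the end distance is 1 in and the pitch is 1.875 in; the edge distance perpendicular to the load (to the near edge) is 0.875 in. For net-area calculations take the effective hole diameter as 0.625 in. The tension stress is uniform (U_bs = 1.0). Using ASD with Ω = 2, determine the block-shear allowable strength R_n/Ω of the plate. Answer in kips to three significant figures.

Shear plane L_v = 1 + 2·1.875 = 4.75 in; A_gv = 4.75 × 0.75 = 3.562 in².
A_nv = (4.75 − 2.5·0.625) × 0.75 = 2.391 in².
A_nt = (0.875 − 0.5·0.625) × 0.75 = 0.4219 in².
0.6 F_u A_nv = 100.4 kips; 0.6 F_y A_gv = 106.9 kips → shear rupture governs the shear term.
R_n = 100.4 + 1.0 × 70 × 0.4219 = 129.9 kips.
Allowable strength R_n/Ω = 129.9 / 2 = 65 kips.

65 kips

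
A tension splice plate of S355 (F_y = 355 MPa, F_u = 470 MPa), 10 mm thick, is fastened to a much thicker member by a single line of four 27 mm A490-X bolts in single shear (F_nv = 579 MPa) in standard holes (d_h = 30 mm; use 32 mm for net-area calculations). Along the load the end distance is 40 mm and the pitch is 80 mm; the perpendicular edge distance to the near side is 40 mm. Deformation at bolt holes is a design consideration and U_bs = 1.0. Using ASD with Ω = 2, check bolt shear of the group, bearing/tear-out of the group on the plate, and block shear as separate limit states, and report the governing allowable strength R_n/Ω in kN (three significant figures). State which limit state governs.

293 kN (block shear governs)

Bolt shear: A_b = π·27²/4 = 572.6 mm²; R_n = 579 × 572.6 × 4 × 1 / 1000 = 1326 kN → 1326 / 2 = 663 kN.
Bearing: edge l_c = 25, r_n = 141 kN; interior l_c = 50, r_n = 282 kN; R_n = 141 + 3·282 = 987 kN → 494 kN.
Block shear: A_gv = 2800, A_nv = 1680, A_nt = 240 mm²; R_n = min(0.6F_uA_nv, 0.6F_yA_gv) + U_bs·F_u·A_nt = 586.6 kN → 293 kN.
Block shear governs: 293 kN.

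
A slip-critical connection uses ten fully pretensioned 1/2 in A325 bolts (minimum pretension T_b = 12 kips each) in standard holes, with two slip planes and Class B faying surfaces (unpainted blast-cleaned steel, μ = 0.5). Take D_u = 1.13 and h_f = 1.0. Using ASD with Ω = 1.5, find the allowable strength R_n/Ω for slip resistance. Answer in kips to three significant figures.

90.4 kips

R_n = μ · D_u · h_f · T_b · n_s · n_b = 0.5 × 1.13 × 1.0 × 12 × 2 × 10 = 135.6 kips.
Allowable strength R_n/Ω = 135.6 / 1.5 = 90.4 kips.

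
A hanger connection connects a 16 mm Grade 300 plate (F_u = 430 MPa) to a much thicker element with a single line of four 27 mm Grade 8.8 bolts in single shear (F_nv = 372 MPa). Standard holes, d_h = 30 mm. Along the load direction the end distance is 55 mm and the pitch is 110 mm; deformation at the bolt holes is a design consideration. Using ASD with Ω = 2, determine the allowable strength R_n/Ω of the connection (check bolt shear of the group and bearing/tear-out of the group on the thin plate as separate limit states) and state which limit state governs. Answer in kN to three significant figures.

426 kN (bolt shear governs)

Bolt shear: A_b = π·27²/4 = 572.6 mm²; R_n = 372 × 572.6 × 4 × 1 / 1000 = 852 kN → 852 / 2 = 426 kN.
Bearing (1.2 l_c t F_u ≤ 2.4 d t F_u): upper limit = 2.4·27·16·430 / 1000 = 445.8 kN.
  Edge l_c = 55 − 30/2 = 40 → r_n = 330.2 kN; interior l_c = 110 − 30 = 80 → r_n = 445.8 kN.
  R_n,bearing = 1·330.2 + 3·445.8 = 1668 kN → 1668 / 2 = 834 kN.
Bolt shear governs: 426 kN.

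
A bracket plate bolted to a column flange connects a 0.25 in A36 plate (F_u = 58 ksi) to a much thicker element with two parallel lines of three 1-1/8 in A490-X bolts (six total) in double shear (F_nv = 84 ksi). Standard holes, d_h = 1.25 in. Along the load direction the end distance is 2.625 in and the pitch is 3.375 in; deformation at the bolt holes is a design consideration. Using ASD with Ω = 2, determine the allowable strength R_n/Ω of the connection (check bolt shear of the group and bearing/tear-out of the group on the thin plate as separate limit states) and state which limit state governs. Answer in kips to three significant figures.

109 kips (bearing governs)

Bolt shear: A_b = π·1.125²/4 = 0.994 in²; R_n = 84 × 0.994 × 6 × 2 = 1002 kips → 1002 / 2 = 501 kips.
Bearing (1.2 l_c t F_u ≤ 2.4 d t F_u): upper limit = 2.4·1.125·0.25·58 = 39.15 kips.
  Edge l_c = 2.625 − 1.25/2 = 2 → r_n = 34.8 kips; interior l_c = 3.375 − 1.25 = 2.125 → r_n = 36.97 kips.
  R_n,bearing = 2·34.8 + 4·36.97 = 217.5 kips → 217.5 / 2 = 109 kips.
Bearing governs: 109 kips.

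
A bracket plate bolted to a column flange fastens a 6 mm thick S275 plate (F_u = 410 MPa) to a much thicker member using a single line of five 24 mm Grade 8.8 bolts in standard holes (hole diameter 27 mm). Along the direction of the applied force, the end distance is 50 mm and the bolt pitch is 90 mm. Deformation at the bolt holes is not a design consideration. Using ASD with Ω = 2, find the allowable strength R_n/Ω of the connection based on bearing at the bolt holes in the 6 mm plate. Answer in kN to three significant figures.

422 kN

Per bolt r_n = 1.5 l_c t F_u ≤ 3.0 d t F_u; upper limit = 3.0 × 24 × 6 × 410 / 1000 = 177.1 kN.
Edge bolt: l_c = 50 − 27/2 = 36.5 mm → 1.5 × 36.5 × 6 × 410 / 1000 = 134.7 → r_n = 134.7 kN.
Interior bolts: l_c = 90 − 27 = 63 mm → 1.5 × 63 × 6 × 410 / 1000 = 232.5 → r_n = 177.1 kN.
R_n = 1 × 134.7 + 4 × 177.1 = 843.2 kN.
Allowable strength R_n/Ω = 843.2 / 2 = 422 kN.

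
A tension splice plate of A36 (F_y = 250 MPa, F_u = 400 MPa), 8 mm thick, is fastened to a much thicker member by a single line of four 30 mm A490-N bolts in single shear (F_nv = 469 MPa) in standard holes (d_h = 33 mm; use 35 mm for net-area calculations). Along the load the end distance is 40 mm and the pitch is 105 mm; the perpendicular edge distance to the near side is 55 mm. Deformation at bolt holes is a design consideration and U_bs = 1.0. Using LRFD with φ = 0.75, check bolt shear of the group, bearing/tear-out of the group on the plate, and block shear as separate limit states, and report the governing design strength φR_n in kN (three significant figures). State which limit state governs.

410 kN (block shear governs)

Bolt shear: A_b = π·30²/4 = 706.9 mm²; R_n = 469 × 706.9 × 4 × 1 / 1000 = 1326 kN → 0.75 × 1326 = 995 kN.
Bearing: edge l_c = 23.5, r_n = 90.24 kN; interior l_c = 72, r_n = 230.4 kN; R_n = 90.24 + 3·230.4 = 781.4 kN → 586 kN.
Block shear: A_gv = 2840, A_nv = 1860, A_nt = 300 mm²; R_n = min(0.6F_uA_nv, 0.6F_yA_gv) + U_bs·F_u·A_nt = 546 kN → 410 kN.
Block shear governs: 410 kN.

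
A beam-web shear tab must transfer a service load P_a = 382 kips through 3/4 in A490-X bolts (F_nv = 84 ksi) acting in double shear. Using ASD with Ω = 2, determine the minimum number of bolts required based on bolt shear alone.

A_b = π·0.75²/4 = 0.4418 in².
Per-bolt allowable strength R_n/Ω = 84 × 0.4418 × 2 / 2 = 37.11 kips.
n ≥ 382 / 37.11 = 10.29 → use 11 bolts.

11 bolts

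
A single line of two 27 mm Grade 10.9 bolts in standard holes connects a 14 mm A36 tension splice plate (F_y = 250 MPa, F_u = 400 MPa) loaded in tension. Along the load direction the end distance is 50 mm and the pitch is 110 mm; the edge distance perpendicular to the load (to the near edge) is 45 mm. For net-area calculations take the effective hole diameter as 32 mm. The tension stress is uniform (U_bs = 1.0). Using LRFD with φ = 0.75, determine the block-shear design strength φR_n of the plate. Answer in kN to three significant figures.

374 kN

Shear plane L_v = 50 + 1·110 = 160 mm; A_gv = 160 × 14 = 2240 mm².
A_nv = (160 − 1.5·32) × 14 = 1568 mm².
A_nt = (45 − 0.5·32) × 14 = 406 mm².
0.6 F_u A_nv = 376.3 kN; 0.6 F_y A_gv = 336 kN → shear yielding governs the shear term.
R_n = 336 + 1.0 × 400 × 406 / 1000 = 498.4 kN.
Design strength φR_n = 0.75 × 498.4 = 374 kN.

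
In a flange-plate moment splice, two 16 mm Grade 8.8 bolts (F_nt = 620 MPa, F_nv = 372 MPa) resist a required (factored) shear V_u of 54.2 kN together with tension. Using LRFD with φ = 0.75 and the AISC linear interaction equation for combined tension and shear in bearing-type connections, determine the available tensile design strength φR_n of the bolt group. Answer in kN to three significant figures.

A_b = π·16²/4 = 201.1 mm²; f_rv = 54.2 × 1000 / (2 × 201.1) = 134.8 MPa.
F'_nt = 1.3 F_nt − (F_nt / φF_nv) f_rv = 1.3·620 − (620/(0.75·372))·134.8 = 506.5 MPa, capped at F_nt → F'_nt = 506.5 MPa.
R_n = F'_nt · A_b · n = 506.5 × 201.1 × 2 / 1000 = 203.7 kN.
Design strength φR_n = 0.75 × 203.7 = 153 kN.

153 kN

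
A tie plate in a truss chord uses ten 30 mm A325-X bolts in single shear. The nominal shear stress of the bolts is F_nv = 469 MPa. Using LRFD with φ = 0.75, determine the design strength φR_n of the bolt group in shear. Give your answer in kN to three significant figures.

A_b = π × 30² / 4 = 706.9 mm².
R_n = F_nv · A_b · n · n_s = 469 × 706.9 × 10 × 1 / 1000 = 3315 kN.
Design strength φR_n = 0.75 × 3315 = 2490 kN.

2490 kN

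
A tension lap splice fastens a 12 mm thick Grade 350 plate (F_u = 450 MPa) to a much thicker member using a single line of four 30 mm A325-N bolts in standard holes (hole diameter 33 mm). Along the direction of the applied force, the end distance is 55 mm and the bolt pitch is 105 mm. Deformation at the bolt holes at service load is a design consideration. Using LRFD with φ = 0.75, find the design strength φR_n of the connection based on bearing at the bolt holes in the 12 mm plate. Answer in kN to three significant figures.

1060 kN

Per bolt r_n = 1.2 l_c t F_u ≤ 2.4 d t F_u; upper limit = 2.4 × 30 × 12 × 450 / 1000 = 388.8 kN.
Edge bolt: l_c = 55 − 33/2 = 38.5 mm → 1.2 × 38.5 × 12 × 450 / 1000 = 249.5 → r_n = 249.5 kN.
Interior bolts: l_c = 105 − 33 = 72 mm → 1.2 × 72 × 12 × 450 / 1000 = 466.6 → r_n = 388.8 kN.
R_n = 1 × 249.5 + 3 × 388.8 = 1416 kN.
Design strength φR_n = 0.75 × 1416 = 1060 kN.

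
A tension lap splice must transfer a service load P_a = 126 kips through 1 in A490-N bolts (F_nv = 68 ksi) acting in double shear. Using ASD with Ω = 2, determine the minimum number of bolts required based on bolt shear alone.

A_b = π·1²/4 = 0.7854 in².
Per-bolt allowable strength R_n/Ω = 68 × 0.7854 × 2 / 2 = 53.41 kips.
n ≥ 126 / 53.41 = 2.359 → use 3 bolts.

3 bolts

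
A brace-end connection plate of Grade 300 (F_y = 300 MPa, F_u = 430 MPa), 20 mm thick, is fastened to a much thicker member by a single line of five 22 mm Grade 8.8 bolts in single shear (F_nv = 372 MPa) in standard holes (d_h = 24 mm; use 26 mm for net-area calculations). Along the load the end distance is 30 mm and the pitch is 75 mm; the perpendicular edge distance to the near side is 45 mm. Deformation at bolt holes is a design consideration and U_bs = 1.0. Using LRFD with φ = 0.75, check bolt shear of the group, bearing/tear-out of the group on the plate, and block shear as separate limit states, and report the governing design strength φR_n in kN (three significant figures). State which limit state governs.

530 kN (bolt shear governs)

Bolt shear: A_b = π·22²/4 = 380.1 mm²; R_n = 372 × 380.1 × 5 × 1 / 1000 = 707 kN → 0.75 × 707 = 530 kN.
Bearing: edge l_c = 18, r_n = 185.8 kN; interior l_c = 51, r_n = 454.1 kN; R_n = 185.8 + 4·454.1 = 2002 kN → 1500 kN.
Block shear: A_gv = 6600, A_nv = 4260, A_nt = 640 mm²; R_n = min(0.6F_uA_nv, 0.6F_yA_gv) + U_bs·F_u·A_nt = 1374 kN → 1030 kN.
Bolt shear governs: 530 kN.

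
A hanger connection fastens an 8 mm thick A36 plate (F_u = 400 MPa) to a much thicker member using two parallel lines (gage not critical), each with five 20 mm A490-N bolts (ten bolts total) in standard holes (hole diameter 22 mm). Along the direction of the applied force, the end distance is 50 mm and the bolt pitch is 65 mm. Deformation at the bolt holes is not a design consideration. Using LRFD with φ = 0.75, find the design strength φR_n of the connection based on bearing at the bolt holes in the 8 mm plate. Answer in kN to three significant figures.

Per bolt r_n = 1.5 l_c t F_u ≤ 3.0 d t F_u; upper limit = 3.0 × 20 × 8 × 400 / 1000 = 192 kN.
Edge bolt: l_c = 50 − 22/2 = 39 mm → 1.5 × 39 × 8 × 400 / 1000 = 187.2 → r_n = 187.2 kN.
Interior bolts: l_c = 65 − 22 = 43 mm → 1.5 × 43 × 8 × 400 / 1000 = 206.4 → r_n = 192 kN.
R_n = 2 × 187.2 + 8 × 192 = 1910 kN.
Design strength φR_n = 0.75 × 1910 = 1430 kN.

1430 kN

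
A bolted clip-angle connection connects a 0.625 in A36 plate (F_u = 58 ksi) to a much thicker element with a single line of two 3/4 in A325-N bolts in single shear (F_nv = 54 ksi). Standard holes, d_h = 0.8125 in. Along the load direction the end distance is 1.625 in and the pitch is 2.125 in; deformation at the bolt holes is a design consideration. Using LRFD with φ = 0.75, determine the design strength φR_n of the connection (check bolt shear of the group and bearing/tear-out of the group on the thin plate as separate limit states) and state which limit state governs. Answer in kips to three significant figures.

Bolt shear: A_b = π·0.75²/4 = 0.4418 in²; R_n = 54 × 0.4418 × 2 × 1 = 47.71 kips → 0.75 × 47.71 = 35.8 kips.
Bearing (1.2 l_c t F_u ≤ 2.4 d t F_u): upper limit = 2.4·0.75·0.625·58 = 65.25 kips.
  Edge l_c = 1.625 − 0.8125/2 = 1.219 → r_n = 53.02 kips; interior l_c = 2.125 − 0.8125 = 1.312 → r_n = 57.09 kips.
  R_n,bearing = 1·53.02 + 1·57.09 = 110.1 kips → 0.75 × 110.1 = 82.6 kips.
Bolt shear governs: 35.8 kips.

35.8 kips (bolt shear governs)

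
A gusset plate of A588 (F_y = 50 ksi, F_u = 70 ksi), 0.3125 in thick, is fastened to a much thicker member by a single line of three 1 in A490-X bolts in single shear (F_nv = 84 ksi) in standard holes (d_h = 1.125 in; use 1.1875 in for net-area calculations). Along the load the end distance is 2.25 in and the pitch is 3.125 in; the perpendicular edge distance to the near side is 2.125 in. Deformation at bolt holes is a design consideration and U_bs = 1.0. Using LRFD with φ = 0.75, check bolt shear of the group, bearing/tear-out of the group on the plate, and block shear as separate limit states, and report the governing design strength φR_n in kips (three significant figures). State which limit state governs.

Bolt shear: A_b = π·1²/4 = 0.7854 in²; R_n = 84 × 0.7854 × 3 × 1 = 197.9 kips → 0.75 × 197.9 = 148 kips.
Bearing: edge l_c = 1.688, r_n = 44.3 kips; interior l_c = 2, r_n = 52.5 kips; R_n = 44.3 + 2·52.5 = 149.3 kips → 112 kips.
Block shear: A_gv = 2.656, A_nv = 1.729, A_nt = 0.4785 in²; R_n = min(0.6F_uA_nv, 0.6F_yA_gv) + U_bs·F_u·A_nt = 106.1 kips → 79.6 kips.
Block shear governs: 79.6 kips.

79.6 kips (block shear governs)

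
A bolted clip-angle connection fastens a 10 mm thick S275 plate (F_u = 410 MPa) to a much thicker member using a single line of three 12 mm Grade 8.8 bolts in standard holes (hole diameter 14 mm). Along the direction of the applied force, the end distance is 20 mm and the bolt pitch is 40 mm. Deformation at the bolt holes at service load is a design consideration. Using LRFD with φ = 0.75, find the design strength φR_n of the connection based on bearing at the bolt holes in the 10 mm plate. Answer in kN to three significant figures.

225 kN

Per bolt r_n = 1.2 l_c t F_u ≤ 2.4 d t F_u; upper limit = 2.4 × 12 × 10 × 410 / 1000 = 118.1 kN.
Edge bolt: l_c = 20 − 14/2 = 13 mm → 1.2 × 13 × 10 × 410 / 1000 = 63.96 → r_n = 63.96 kN.
Interior bolts: l_c = 40 − 14 = 26 mm → 1.2 × 26 × 10 × 410 / 1000 = 127.9 → r_n = 118.1 kN.
R_n = 1 × 63.96 + 2 × 118.1 = 300.1 kN.
Design strength φR_n = 0.75 × 300.1 = 225 kN.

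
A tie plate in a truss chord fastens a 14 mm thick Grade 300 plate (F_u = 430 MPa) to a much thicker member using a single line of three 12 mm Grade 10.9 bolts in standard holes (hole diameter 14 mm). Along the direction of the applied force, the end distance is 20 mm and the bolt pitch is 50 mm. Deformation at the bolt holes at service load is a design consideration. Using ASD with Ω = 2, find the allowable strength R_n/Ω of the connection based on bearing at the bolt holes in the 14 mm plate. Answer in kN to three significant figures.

220 kN

Per bolt r_n = 1.2 l_c t F_u ≤ 2.4 d t F_u; upper limit = 2.4 × 12 × 14 × 430 / 1000 = 173.4 kN.
Edge bolt: l_c = 20 − 14/2 = 13 mm → 1.2 × 13 × 14 × 430 / 1000 = 93.91 → r_n = 93.91 kN.
Interior bolts: l_c = 50 − 14 = 36 mm → 1.2 × 36 × 14 × 430 / 1000 = 260.1 → r_n = 173.4 kN.
R_n = 1 × 93.91 + 2 × 173.4 = 440.7 kN.
Allowable strength R_n/Ω = 440.7 / 2 = 220 kN.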